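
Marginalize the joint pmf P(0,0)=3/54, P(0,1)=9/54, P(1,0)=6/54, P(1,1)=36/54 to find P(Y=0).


P(Y=0) = P(0,0)+P(1,0) = 3/54 + 6/54 = 9/54 = 1/6

1/6


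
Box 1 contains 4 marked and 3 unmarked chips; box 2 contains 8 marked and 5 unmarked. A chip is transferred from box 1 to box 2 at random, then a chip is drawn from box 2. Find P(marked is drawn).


P(transfer marked) = 4/7; P(transfer unmarked) = 3/7
If marked transferred: Urn II has 9 marked of 14, so P(marked|marked moved) = 9/14
If unmarked transferred: Urn II has 8 marked of 14, so P(marked|unmarked moved) = 4/7
By total probability: P(marked) = 4/7*9/14 + 3/7*4/7 = 30/49

30/49


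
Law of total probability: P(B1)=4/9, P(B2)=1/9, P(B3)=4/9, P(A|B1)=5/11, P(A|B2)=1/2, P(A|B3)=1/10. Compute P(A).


P(A) = P(A|B1)P(B1) + P(A|B2)P(B2) + P(A|B3)P(B3)
= 5/11*4/9 + 1/2*1/9 + 1/10*4/9
= 20/99 + 1/18 + 2/45 = 299/990

299/990


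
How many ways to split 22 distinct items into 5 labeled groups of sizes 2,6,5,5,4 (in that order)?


22! = 1124000727777607680000
Denominator: 2!=2 * 6!=720 * 5!=120 * 5!=120 * 4!=24
Coefficient = 1124000727777607680000 / 497664000 = 2258553417120

2258553417120


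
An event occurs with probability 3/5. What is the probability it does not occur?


P(A') = 1 - P(A) = 1 - 3/5 = 2/5

2/5


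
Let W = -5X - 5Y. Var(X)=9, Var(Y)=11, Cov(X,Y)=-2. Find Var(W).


Var(-5X - 5Y) = (-5)^2*Var(X) + (-5)^2*Var(Y) + 2*(-5)*(-5)*Cov(X,Y)
= 25*9 + 25*11 + 50*(-2)
= 225 + 275 - 100 = 400

400


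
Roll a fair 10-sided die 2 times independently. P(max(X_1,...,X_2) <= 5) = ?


P(max <= 5) = P(all X_i <= 5) = (P(X_1 <= 5))^2
= (5/10)^2 = (1/2)^2 = 1/4

1/4


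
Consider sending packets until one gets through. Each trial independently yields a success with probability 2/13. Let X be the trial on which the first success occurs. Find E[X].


For geometric (trials until first success), E[X] = 1/p = 1/(2/13) = 13/2

13/2


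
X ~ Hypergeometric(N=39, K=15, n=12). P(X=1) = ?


P(X=1) = C(15,1)*C(24,11) / C(39,12)
= 15*2496144 / 3910797436
= 37442160/3910797436 = 4140/432419

4140/432419


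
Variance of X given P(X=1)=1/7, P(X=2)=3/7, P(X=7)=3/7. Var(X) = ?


E[X] = 4, E[X^2] = 160/7
Var(X) = E[X^2] - (E[X])^2 = 160/7 - (4)^2 = 48/7

48/7


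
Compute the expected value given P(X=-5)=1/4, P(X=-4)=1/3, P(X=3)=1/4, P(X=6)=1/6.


E[X] = sum(x * P(x))
= -5*1/4 - 4*1/3 + 3*1/4 + 6*1/6
= -5/6

-5/6


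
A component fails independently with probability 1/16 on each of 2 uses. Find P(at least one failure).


P(at least one) = 1 - P(none)
P(none) = (1 - 1/16)^2 = (15/16)^2 = 225/256
P(at least one) = 1 - 225/256 = 31/256

31/256


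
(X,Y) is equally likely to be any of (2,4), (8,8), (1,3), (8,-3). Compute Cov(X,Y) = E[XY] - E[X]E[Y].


E[X]=19/4, E[Y]=3, E[XY]=51/4
Cov(X,Y) = E[XY] - E[X]E[Y] = 51/4 - 19/4*3 = -3/2

-3/2


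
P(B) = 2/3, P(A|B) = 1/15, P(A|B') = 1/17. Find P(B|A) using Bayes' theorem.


P(A) = P(A|B)P(B) + P(A|B')P(B') = 1/15*2/3 + 1/17*1/3 = 49/765
P(B|A) = P(A|B)P(B)/P(A) = (2/45)/(49/765) = 34/49

34/49


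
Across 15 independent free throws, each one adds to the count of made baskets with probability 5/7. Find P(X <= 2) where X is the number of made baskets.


P(X<=2) = P(X=0) + P(X=1) + P(X=2)
= 32768/4747561509943 + 1228800/4747561509943 + 3072000/678223072849
= 3252224/678223072849

3252224/678223072849


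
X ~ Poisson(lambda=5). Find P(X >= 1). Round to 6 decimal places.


P(X>=1) = 1 - P(X<=0) = 1 - (e^(-5)*5^0/0!)
≈ 1 - 0.0067379470 = 0.9932620530
≈ 0.993262

0.993262


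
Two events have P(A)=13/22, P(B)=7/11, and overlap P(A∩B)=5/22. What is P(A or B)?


P(A∪B) = P(A) + P(B) - P(A∩B)
= 13/22 + 7/11 - 5/22 = 1

1


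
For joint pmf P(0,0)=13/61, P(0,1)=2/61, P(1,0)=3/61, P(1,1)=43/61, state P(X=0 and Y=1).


Read from table: P(X=0, Y=1) = 2/61

2/61


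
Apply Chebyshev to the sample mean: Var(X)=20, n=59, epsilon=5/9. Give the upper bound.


Var(Xbar) = Var(X)/n = 20/59
Chebyshev: P(|Xbar-mu| >= 5/9) <= Var(Xbar)/(5/9)^2 = (20/59)/(25/81) = 324/295
Bound exceeds 1, so trivial bound: 1

1


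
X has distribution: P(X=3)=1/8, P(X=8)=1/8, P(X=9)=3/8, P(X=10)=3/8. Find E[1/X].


E[1/X] = sum(g(x)*P(x))
= 1/3*1/8 + 1/8*1/8 + 1/9*3/8 + 1/10*3/8
= 131/960

131/960


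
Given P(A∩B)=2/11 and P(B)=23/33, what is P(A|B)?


P(A|B) = P(A∩B)/P(B) = (6/33)/(23/33) = 6/23

6/23


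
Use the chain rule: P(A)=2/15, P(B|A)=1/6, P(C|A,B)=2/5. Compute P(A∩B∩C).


P(A∩B∩C) = P(A) * P(B|A) * P(C|A∩B)
= 2/15 * 1/6 * 2/5
= 1/45 * 2/5 = 2/225

2/225


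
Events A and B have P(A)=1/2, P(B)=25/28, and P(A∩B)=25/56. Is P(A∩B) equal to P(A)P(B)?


P(A)*P(B) = 1/2*25/28 = 25/56
P(A∩B) = 25/56, which equals P(A)P(B), so independent

Yes, A and B are independent


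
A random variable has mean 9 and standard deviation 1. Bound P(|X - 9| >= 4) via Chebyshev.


k = 4/1 = 4
Chebyshev: P(|X-mu| >= k*sigma) <= 1/k^2 = 1/4^2 = 1/16

1/16


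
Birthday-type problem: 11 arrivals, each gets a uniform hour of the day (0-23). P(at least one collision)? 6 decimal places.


P(all different) = prod((24-i)/24 for i=0..10) = 0.065479
P(at least one match) = 1 - 0.065479 = 0.934521

0.934521


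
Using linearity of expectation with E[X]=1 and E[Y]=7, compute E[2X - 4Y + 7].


E[2X - 4Y + 7] = 2*E[X] - 4*E[Y] + 7
= (2)*(1) + (-4)*(7) + (7)
= 2 - 28 + 7 = -19

-19


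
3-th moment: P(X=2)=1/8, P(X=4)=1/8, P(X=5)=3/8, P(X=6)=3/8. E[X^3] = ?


E[X^3] = sum(x^3 * P(x))
= 8*1/8 + 64*1/8 + 125*3/8 + 216*3/8
= 1095/8

1095/8


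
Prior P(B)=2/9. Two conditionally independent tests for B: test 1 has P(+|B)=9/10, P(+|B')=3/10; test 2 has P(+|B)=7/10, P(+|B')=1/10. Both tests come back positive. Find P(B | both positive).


After test 1: P(+) = 9/10*2/9 + 3/10*7/9 = 13/30
P(B|+) = (1/5)/(13/30) = 6/13
After test 2 (use post1 as new prior): P(+) = 7/10*6/13 + 1/10*7/13 = 49/130
P(B|+,+) = (21/65)/(49/130) = 6/7

6/7


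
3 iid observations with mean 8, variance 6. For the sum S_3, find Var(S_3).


By independence, Var(S_n) = n*Var(X_1) = 3*6 = 18

18


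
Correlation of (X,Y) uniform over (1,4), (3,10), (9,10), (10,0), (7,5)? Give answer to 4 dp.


Cov(X,Y) = -3.0000, Var(X) = 12.0000, Var(Y) = 14.5600
rho = Cov/(sqrt(VarX)*sqrt(VarY)) = -0.2270

-0.2270


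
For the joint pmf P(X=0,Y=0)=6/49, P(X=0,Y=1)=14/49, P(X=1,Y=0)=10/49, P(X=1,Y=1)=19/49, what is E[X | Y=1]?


P(Y=1) = 33/49
E[X|Y=1] = (0*14 + 1*19)/33 = 19/33

19/33


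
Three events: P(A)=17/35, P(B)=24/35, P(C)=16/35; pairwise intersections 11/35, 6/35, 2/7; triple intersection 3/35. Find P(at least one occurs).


P(A∪B∪C) = P(A)+P(B)+P(C) - P(AB)-P(AC)-P(BC) + P(ABC)
= 17/35+24/35+16/35 - 11/35-6/35-2/7 + 3/35
= 33/35

33/35


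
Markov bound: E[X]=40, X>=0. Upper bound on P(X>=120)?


Markov: P(X >= a) <= E[X]/a
P(X >= 120) <= 40/120 = 1/3

1/3


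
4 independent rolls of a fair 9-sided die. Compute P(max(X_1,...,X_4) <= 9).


P(max <= 9) = P(all X_i <= 9) = (P(X_1 <= 9))^4
= (9/9)^4 = 1^4 = 1

1


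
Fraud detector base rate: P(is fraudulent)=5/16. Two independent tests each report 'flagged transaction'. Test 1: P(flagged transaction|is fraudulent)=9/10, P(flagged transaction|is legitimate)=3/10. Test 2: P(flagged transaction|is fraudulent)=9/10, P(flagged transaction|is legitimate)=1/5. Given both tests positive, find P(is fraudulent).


After test 1: P(+) = 9/10*5/16 + 3/10*11/16 = 39/80
P(B|+) = (9/32)/(39/80) = 15/26
After test 2 (use post1 as new prior): P(+) = 9/10*15/26 + 1/5*11/26 = 157/260
P(B|+,+) = (27/52)/(157/260) = 135/157

135/157


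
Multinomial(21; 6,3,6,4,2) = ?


21! = 51090942171709440000
Denominator: 6!=720 * 3!=6 * 6!=720 * 4!=24 * 2!=2
Coefficient = 51090942171709440000 / 149299200 = 342205063200

342205063200


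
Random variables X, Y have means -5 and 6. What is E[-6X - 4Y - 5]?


E[-6X - 4Y - 5] = -6*E[X] - 4*E[Y] - 5
= (-6)*(-5) + (-4)*(6) + (-5)
= 30 - 24 - 5 = 1

1


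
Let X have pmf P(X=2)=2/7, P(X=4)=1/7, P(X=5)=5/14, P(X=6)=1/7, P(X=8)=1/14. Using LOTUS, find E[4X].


E[4X] = sum(g(x)*P(x))
= 8*2/7 + 16*1/7 + 20*5/14 + 24*1/7 + 32*1/14
= 122/7

122/7


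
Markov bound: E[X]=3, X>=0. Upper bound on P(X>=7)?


Markov: P(X >= a) <= E[X]/a
P(X >= 7) <= 3/7

3/7


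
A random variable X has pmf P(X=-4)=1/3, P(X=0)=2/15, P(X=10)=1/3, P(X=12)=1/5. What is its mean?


E[X] = sum(x * P(x))
= -4*1/3 + 0*2/15 + 10*1/3 + 12*1/5
= 22/5

22/5


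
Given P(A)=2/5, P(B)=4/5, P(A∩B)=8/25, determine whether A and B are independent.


P(A)*P(B) = 2/5*4/5 = 8/25
P(A∩B) = 8/25, which equals P(A)P(B), so independent

Yes, A and B are independent


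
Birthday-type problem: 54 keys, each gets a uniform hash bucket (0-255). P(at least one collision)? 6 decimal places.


P(all different) = prod((256-i)/256 for i=0..53) = 0.002415
P(at least one match) = 1 - 0.002415 = 0.997585

0.997585


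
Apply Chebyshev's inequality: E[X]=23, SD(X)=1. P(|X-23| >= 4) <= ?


k = 4/1 = 4
Chebyshev: P(|X-mu| >= k*sigma) <= 1/k^2 = 1/4^2 = 1/16

1/16


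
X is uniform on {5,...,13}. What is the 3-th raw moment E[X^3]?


E[X^3] = (1/9) * sum(x^3 for x=5..13)
= 8181/9 = 909

909


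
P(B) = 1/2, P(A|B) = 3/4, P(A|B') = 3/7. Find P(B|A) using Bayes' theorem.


P(A) = P(A|B)P(B) + P(A|B')P(B') = 3/4*1/2 + 3/7*1/2 = 33/56
P(B|A) = P(A|B)P(B)/P(A) = (3/8)/(33/56) = 7/11

7/11


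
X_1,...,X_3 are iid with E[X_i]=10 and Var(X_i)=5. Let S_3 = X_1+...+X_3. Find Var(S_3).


By independence, Var(S_n) = n*Var(X_1) = 3*5 = 15

15


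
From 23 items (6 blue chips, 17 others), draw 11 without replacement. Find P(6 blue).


P(X=6) = C(6,6)*C(17,5) / C(23,11)
= 1*6188 / 1352078
= 6188/1352078 = 2/437

2/437


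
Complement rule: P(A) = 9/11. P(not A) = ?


P(A') = 1 - P(A) = 1 - 9/11 = 2/11

2/11


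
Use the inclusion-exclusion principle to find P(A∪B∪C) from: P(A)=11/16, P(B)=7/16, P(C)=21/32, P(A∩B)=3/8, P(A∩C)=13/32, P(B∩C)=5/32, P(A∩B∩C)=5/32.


P(A∪B∪C) = P(A)+P(B)+P(C) - P(AB)-P(AC)-P(BC) + P(ABC)
= 11/16+7/16+21/32 - 3/8-13/32-5/32 + 5/32
= 1

1


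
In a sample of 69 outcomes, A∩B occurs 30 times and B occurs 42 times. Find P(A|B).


P(A|B) = P(A∩B)/P(B) = (30/69)/(42/69) = 30/42 = 5/7

5/7


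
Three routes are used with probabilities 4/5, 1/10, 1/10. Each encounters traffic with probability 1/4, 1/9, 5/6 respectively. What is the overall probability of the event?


P(A) = P(A|B1)P(B1) + P(A|B2)P(B2) + P(A|B3)P(B3)
= 1/4*4/5 + 1/9*1/10 + 5/6*1/10
= 1/5 + 1/90 + 1/12 = 53/180

53/180


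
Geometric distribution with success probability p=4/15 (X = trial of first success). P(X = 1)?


P(X=1) = (1-p)^0 * p = (11/15)^0 * 4/15
= 1 * 4/15 = 4/15

4/15


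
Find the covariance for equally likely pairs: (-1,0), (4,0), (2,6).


E[X]=5/3, E[Y]=2, E[XY]=4
Cov(X,Y) = E[XY] - E[X]E[Y] = 4 - 5/3*2 = 2/3

2/3


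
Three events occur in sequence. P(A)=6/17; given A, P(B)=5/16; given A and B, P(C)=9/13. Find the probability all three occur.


P(A∩B∩C) = P(A) * P(B|A) * P(C|A∩B)
= 6/17 * 5/16 * 9/13
= 15/136 * 9/13 = 135/1768

135/1768


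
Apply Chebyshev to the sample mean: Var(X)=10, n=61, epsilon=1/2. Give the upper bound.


Var(Xbar) = Var(X)/n = 10/61
Chebyshev: P(|Xbar-mu| >= 1/2) <= Var(Xbar)/(1/2)^2 = (10/61)/(1/4) = 40/61

40/61


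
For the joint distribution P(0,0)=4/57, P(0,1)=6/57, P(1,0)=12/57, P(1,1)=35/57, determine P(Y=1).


P(Y=1) = P(0,1)+P(1,1) = 6/57 + 35/57 = 41/57

41/57


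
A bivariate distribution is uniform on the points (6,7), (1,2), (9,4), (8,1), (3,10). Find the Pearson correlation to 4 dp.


Cov(X,Y) = -2.3200, Var(X) = 9.0400, Var(Y) = 10.9600
rho = Cov/(sqrt(VarX)*sqrt(VarY)) = -0.2331

-0.2331


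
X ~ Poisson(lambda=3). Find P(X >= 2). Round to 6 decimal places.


P(X>=2) = 1 - P(X<=1) = 1 - (e^(-3)*3^0/0! + e^(-3)*3^1/1!)
≈ 1 - (0.0497870684 + 0.1493612051)
= 1 - 0.1991482735 = 0.8008517265
≈ 0.800852

0.800852


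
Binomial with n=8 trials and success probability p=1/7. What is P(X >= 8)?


P(X>=8) = P(X=8)
= 1/5764801
= 1/5764801

1/5764801


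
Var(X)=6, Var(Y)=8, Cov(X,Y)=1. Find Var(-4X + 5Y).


Var(-4X + 5Y) = (-4)^2*Var(X) + 5^2*Var(Y) + 2*(-4)*5*Cov(X,Y)
= 16*6 + 25*8 - 40*1
= 96 + 200 - 40 = 256

256


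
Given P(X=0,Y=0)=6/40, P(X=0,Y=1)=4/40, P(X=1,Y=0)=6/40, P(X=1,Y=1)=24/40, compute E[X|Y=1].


P(Y=1) = 28/40
E[X|Y=1] = (0*4 + 1*24)/28 = 24/28 = 6/7

6/7


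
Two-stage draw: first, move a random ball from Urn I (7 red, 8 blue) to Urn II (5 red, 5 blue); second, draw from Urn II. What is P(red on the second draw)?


P(transfer red) = 7/15; P(transfer blue) = 8/15
If red transferred: Urn II has 6 red of 11, so P(red|red moved) = 6/11
If blue transferred: Urn II has 5 red of 11, so P(red|blue moved) = 5/11
By total probability: P(red) = 7/15*6/11 + 8/15*5/11 = 82/165

82/165


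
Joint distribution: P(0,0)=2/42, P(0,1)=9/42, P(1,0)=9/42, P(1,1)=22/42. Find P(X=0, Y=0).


Read from table: P(X=0, Y=0) = 2/42 = 1/21

1/21


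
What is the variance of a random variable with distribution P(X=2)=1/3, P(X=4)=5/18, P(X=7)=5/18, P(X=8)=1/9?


E[X] = 83/18, E[X^2] = 53/2
Var(X) = E[X^2] - (E[X])^2 = 53/2 - (83/18)^2 = 1697/324

1697/324


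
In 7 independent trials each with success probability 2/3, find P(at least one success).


P(at least one) = 1 - P(none)
P(none) = (1 - 2/3)^7 = (1/3)^7 = 1/2187
P(at least one) = 1 - 1/2187 = 2186/2187

2186/2187


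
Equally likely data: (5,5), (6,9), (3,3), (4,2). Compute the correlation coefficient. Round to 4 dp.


Cov(X,Y) = 2.6250, Var(X) = 1.2500, Var(Y) = 7.1875
rho = Cov/(sqrt(VarX)*sqrt(VarY)) = 0.8758

0.8758


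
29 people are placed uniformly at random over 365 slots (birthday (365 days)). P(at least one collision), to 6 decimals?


P(all different) = prod((365-i)/365 for i=0..28) = 0.319031
P(at least one match) = 1 - 0.319031 = 0.680969

0.680969


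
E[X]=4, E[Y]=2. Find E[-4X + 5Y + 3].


E[-4X + 5Y + 3] = -4*E[X] + 5*E[Y] + 3
= (-4)*(4) + (5)*(2) + (3)
= -16 + 10 + 3 = -3

-3


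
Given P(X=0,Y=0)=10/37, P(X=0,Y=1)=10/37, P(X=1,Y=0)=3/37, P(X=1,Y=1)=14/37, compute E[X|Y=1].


P(Y=1) = 24/37
E[X|Y=1] = (0*10 + 1*14)/24 = 14/24 = 7/12

7/12


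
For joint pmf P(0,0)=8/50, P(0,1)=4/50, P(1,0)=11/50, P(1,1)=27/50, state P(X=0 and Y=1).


Read from table: P(X=0, Y=1) = 4/50 = 2/25

2/25


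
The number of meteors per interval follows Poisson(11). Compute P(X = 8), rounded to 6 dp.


P(X=8) = e^(-11) * 11^8 / 8!
≈ 0.00001670170079 * 214358881 / 40320
≈ 0.088794

0.088794


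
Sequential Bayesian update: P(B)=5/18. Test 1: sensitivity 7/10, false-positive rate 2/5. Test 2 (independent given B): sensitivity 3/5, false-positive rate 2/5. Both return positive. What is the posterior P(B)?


After test 1: P(+) = 7/10*5/18 + 2/5*13/18 = 29/60
P(B|+) = (7/36)/(29/60) = 35/87
After test 2 (use post1 as new prior): P(+) = 3/5*35/87 + 2/5*52/87 = 209/435
P(B|+,+) = (7/29)/(209/435) = 105/209

105/209


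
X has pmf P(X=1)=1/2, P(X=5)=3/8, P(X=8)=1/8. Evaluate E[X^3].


E[X^3] = sum(x^3 * P(x))
= 1*1/2 + 125*3/8 + 512*1/8
= 891/8

891/8


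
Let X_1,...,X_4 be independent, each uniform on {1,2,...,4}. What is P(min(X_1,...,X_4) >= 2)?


P(min >= 2) = P(all X_i >= 2) = (P(X_1 >= 2))^4
= (3/4)^4 = 81/256

81/256


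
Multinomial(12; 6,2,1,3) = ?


12! = 479001600
Denominator: 6!=720 * 2!=2 * 1!=1 * 3!=6
Coefficient = 479001600 / 8640 = 55440

55440


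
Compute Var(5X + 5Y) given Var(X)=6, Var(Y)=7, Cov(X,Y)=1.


Var(5X + 5Y) = 5^2*Var(X) + 5^2*Var(Y) + 2*5*5*Cov(X,Y)
= 25*6 + 25*7 + 50*1
= 150 + 175 + 50 = 375

375


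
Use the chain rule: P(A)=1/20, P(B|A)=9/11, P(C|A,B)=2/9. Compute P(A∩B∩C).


P(A∩B∩C) = P(A) * P(B|A) * P(C|A∩B)
= 1/20 * 9/11 * 2/9
= 9/220 * 2/9 = 1/110

1/110


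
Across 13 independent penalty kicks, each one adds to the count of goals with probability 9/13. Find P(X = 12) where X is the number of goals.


P(X=12) = C(13,12) * p^12 * (1-p)^1
= 13 * 282429536481/23298085122481 * 4/13
= 1129718145924/23298085122481

1129718145924/23298085122481


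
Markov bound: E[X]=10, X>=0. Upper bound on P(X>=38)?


Markov: P(X >= a) <= E[X]/a
P(X >= 38) <= 10/38 = 5/19

5/19


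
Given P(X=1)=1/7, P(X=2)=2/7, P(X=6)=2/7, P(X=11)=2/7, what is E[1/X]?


E[1/X] = sum(g(x)*P(x))
= 1*1/7 + 1/2*2/7 + 1/6*2/7 + 1/11*2/7
= 83/231

83/231


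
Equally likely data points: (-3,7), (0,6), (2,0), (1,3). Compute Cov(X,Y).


E[X]=0, E[Y]=4, E[XY]=-9/2
Cov(X,Y) = E[XY] - E[X]E[Y] = -9/2 - 0*4 = -9/2

-9/2


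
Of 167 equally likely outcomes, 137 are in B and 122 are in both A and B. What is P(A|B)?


P(A|B) = P(A∩B)/P(B) = (122/167)/(137/167) = 122/137

122/137


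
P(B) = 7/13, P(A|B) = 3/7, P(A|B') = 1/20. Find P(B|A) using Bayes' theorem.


P(A) = P(A|B)P(B) + P(A|B')P(B') = 3/7*7/13 + 1/20*6/13 = 33/130
P(B|A) = P(A|B)P(B)/P(A) = (3/13)/(33/130) = 10/11

10/11


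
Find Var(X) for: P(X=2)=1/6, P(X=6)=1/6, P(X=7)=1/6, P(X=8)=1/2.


E[X] = 13/2, E[X^2] = 281/6
Var(X) = E[X^2] - (E[X])^2 = 281/6 - (13/2)^2 = 55/12

55/12


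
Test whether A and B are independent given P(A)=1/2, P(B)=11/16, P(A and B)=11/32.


P(A)*P(B) = 1/2*11/16 = 11/32
P(A∩B) = 11/32, which equals P(A)P(B), so independent

Yes, A and B are independent


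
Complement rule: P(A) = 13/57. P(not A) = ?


P(A') = 1 - P(A) = 1 - 13/57 = 44/57

44/57


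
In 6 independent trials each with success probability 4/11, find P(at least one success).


P(at least one) = 1 - P(none)
P(none) = (1 - 4/11)^6 = (7/11)^6 = 117649/1771561
P(at least one) = 1 - 117649/1771561 = 1653912/1771561

1653912/1771561


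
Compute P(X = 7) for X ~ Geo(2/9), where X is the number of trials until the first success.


P(X=7) = (1-p)^6 * p = (7/9)^6 * 2/9
= 117649/531441 * 2/9 = 235298/4782969

235298/4782969


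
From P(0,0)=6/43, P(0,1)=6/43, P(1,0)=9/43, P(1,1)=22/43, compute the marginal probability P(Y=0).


P(Y=0) = P(0,0)+P(1,0) = 6/43 + 9/43 = 15/43

15/43


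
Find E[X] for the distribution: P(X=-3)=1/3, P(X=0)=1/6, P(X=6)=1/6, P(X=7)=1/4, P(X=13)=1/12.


E[X] = sum(x * P(x))
= -3*1/3 + 0*1/6 + 6*1/6 + 7*1/4 + 13*1/12
= 17/6

17/6


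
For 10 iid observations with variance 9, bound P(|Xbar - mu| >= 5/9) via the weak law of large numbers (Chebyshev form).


Var(Xbar) = Var(X)/n = 9/10
Chebyshev: P(|Xbar-mu| >= 5/9) <= Var(Xbar)/(5/9)^2 = (9/10)/(25/81) = 729/250
Bound exceeds 1, so trivial bound: 1

1


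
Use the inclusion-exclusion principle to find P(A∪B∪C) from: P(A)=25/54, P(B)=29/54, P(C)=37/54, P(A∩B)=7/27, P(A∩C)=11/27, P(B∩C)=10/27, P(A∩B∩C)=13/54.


P(A∪B∪C) = P(A)+P(B)+P(C) - P(AB)-P(AC)-P(BC) + P(ABC)
= 25/54+29/54+37/54 - 7/27-11/27-10/27 + 13/54
= 8/9

8/9


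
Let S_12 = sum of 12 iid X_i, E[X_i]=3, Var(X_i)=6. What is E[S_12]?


E[S_n] = n*E[X_1] = 12*3 = 36

36


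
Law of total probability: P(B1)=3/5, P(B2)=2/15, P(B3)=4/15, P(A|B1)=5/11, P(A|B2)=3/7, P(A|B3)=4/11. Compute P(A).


P(A) = P(A|B1)P(B1) + P(A|B2)P(B2) + P(A|B3)P(B3)
= 5/11*3/5 + 3/7*2/15 + 4/11*4/15
= 3/11 + 2/35 + 16/165 = 493/1155

493/1155


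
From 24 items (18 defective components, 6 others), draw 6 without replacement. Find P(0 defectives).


P(X=0) = C(18,0)*C(6,6) / C(24,6)
= 1*1 / 134596
= 1/134596

1/134596


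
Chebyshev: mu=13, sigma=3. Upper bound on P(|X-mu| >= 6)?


k = 6/3 = 2
Chebyshev: P(|X-mu| >= k*sigma) <= 1/k^2 = 1/2^2 = 1/4

1/4


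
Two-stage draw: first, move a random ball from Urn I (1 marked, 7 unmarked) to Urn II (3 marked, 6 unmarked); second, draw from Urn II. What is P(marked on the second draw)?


P(transfer marked) = 1/8; P(transfer unmarked) = 7/8
If marked transferred: Urn II has 4 marked of 10, so P(marked|marked moved) = 2/5
If unmarked transferred: Urn II has 3 marked of 10, so P(marked|unmarked moved) = 3/10
By total probability: P(marked) = 1/8*2/5 + 7/8*3/10 = 5/16

5/16


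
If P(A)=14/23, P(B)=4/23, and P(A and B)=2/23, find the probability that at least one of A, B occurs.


P(A∪B) = P(A) + P(B) - P(A∩B)
= 14/23 + 4/23 - 2/23 = 16/23

16/23


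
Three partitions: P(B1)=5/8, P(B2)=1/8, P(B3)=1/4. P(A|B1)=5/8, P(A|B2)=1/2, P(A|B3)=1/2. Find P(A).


P(A) = P(A|B1)P(B1) + P(A|B2)P(B2) + P(A|B3)P(B3)
= 5/8*5/8 + 1/2*1/8 + 1/2*1/4
= 25/64 + 1/16 + 1/8 = 37/64

37/64


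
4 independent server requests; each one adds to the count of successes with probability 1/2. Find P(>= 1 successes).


P(at least one) = 1 - P(none)
P(none) = (1 - 1/2)^4 = (1/2)^4 = 1/16
P(at least one) = 1 - 1/16 = 15/16

15/16


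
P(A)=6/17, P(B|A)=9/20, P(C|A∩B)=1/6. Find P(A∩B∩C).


P(A∩B∩C) = P(A) * P(B|A) * P(C|A∩B)
= 6/17 * 9/20 * 1/6
= 27/170 * 1/6 = 9/340

9/340


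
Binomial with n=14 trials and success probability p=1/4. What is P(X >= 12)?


P(X>=12) = P(X=12) + P(X=13) + P(X=14)
= 819/268435456 + 21/134217728 + 1/268435456
= 431/134217728

431/134217728


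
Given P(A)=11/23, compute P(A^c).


P(A') = 1 - P(A) = 1 - 11/23 = 12/23

12/23


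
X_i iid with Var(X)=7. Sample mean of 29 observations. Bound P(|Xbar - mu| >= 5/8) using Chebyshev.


Var(Xbar) = Var(X)/n = 7/29
Chebyshev: P(|Xbar-mu| >= 5/8) <= Var(Xbar)/(5/8)^2 = (7/29)/(25/64) = 448/725

448/725


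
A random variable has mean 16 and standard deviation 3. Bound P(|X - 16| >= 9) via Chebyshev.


k = 9/3 = 3
Chebyshev: P(|X-mu| >= k*sigma) <= 1/k^2 = 1/3^2 = 1/9

1/9


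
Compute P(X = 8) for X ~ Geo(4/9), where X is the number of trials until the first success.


P(X=8) = (1-p)^7 * p = (5/9)^7 * 4/9
= 78125/4782969 * 4/9 = 312500/43046721

312500/43046721


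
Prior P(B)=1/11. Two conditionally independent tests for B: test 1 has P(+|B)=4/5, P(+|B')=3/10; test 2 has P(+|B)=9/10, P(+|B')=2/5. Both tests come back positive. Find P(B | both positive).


After test 1: P(+) = 4/5*1/11 + 3/10*10/11 = 19/55
P(B|+) = (4/55)/(19/55) = 4/19
After test 2 (use post1 as new prior): P(+) = 9/10*4/19 + 2/5*15/19 = 48/95
P(B|+,+) = (18/95)/(48/95) = 3/8

3/8


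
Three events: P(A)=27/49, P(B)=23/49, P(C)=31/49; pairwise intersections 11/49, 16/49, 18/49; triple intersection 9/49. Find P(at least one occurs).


P(A∪B∪C) = P(A)+P(B)+P(C) - P(AB)-P(AC)-P(BC) + P(ABC)
= 27/49+23/49+31/49 - 11/49-16/49-18/49 + 9/49
= 45/49

45/49


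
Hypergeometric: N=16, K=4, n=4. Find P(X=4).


P(X=4) = C(4,4)*C(12,0) / C(16,4)
= 1*1 / 1820
= 1/1820

1/1820


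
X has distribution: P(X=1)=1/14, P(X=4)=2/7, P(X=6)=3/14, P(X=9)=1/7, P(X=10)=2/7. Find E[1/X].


E[1/X] = sum(g(x)*P(x))
= 1*1/14 + 1/4*2/7 + 1/6*3/14 + 1/9*1/7 + 1/10*2/7
= 281/1260

281/1260


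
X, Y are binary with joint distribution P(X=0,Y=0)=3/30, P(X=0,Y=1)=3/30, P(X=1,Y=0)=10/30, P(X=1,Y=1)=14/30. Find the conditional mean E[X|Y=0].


P(Y=0) = 13/30
E[X|Y=0] = (0*3 + 1*10)/13 = 10/13

10/13


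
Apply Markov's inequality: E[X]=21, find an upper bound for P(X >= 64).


Markov: P(X >= a) <= E[X]/a
P(X >= 64) <= 21/64

21/64


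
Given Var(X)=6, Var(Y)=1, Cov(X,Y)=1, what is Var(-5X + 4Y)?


Var(-5X + 4Y) = (-5)^2*Var(X) + 4^2*Var(Y) + 2*(-5)*4*Cov(X,Y)
= 25*6 + 16*1 - 40*1
= 150 + 16 - 40 = 126

126


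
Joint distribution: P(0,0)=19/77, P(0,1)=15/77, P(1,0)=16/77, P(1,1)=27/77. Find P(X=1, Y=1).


Read from table: P(X=1, Y=1) = 27/77

27/77


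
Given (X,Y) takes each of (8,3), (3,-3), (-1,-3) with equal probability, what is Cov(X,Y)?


E[X]=10/3, E[Y]=-1, E[XY]=6
Cov(X,Y) = E[XY] - E[X]E[Y] = 6 - 10/3*-1 = 28/3

28/3


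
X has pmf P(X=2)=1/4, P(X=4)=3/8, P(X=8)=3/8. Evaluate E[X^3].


E[X^3] = sum(x^3 * P(x))
= 8*1/4 + 64*3/8 + 512*3/8
= 218

218


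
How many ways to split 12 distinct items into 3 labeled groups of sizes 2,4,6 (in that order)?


12! = 479001600
Denominator: 2!=2 * 4!=24 * 6!=720
Coefficient = 479001600 / 34560 = 13860

13860


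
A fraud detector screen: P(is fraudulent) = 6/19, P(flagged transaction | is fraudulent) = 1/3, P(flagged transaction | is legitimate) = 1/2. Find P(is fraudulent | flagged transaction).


P(A) = P(A|B)P(B) + P(A|B')P(B') = 1/3*6/19 + 1/2*13/19 = 17/38
P(B|A) = P(A|B)P(B)/P(A) = (2/19)/(17/38) = 4/17

4/17


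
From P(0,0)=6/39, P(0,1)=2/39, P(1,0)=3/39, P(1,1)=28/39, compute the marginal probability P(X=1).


P(X=1) = P(1,0)+P(1,1) = 3/39 + 28/39 = 31/39

31/39


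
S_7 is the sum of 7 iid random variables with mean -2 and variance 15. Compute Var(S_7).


By independence, Var(S_n) = n*Var(X_1) = 7*15 = 105

105


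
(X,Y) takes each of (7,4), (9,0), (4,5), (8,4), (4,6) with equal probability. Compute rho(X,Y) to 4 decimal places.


Cov(X,Y) = -3.5200, Var(X) = 4.2400, Var(Y) = 4.1600
rho = Cov/(sqrt(VarX)*sqrt(VarY)) = -0.8381

-0.8381


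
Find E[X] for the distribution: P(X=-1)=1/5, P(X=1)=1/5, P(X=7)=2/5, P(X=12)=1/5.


E[X] = sum(x * P(x))
= -1*1/5 + 1*1/5 + 7*2/5 + 12*1/5
= 26/5

26/5


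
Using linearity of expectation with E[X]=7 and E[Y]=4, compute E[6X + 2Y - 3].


E[6X + 2Y - 3] = 6*E[X] + 2*E[Y] - 3
= (6)*(7) + (2)*(4) + (-3)
= 42 + 8 - 3 = 47

47


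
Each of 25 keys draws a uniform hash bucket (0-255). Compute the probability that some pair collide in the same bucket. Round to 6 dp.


P(all different) = prod((256-i)/256 for i=0..24) = 0.297853
P(at least one match) = 1 - 0.297853 = 0.702147

0.702147


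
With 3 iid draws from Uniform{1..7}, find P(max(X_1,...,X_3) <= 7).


P(max <= 7) = P(all X_i <= 7) = (P(X_1 <= 7))^3
= (7/7)^3 = 1^3 = 1

1


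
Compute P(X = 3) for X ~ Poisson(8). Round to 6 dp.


P(X=3) = e^(-8) * 8^3 / 3!
≈ 0.0003354626279 * 512 / 6
≈ 0.028626

0.028626


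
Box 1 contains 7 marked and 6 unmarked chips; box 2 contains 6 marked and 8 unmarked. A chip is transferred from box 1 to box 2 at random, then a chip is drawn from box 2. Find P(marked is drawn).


P(transfer marked) = 7/13; P(transfer unmarked) = 6/13
If marked transferred: Urn II has 7 marked of 15, so P(marked|marked moved) = 7/15
If unmarked transferred: Urn II has 6 marked of 15, so P(marked|unmarked moved) = 2/5
By total probability: P(marked) = 7/13*7/15 + 6/13*2/5 = 17/39

17/39


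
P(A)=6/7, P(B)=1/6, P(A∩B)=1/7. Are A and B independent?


P(A)*P(B) = 6/7*1/6 = 1/7
P(A∩B) = 1/7, which equals P(A)P(B), so independent

Yes, A and B are independent


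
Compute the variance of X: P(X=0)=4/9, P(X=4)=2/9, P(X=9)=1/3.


E[X] = 35/9, E[X^2] = 275/9
Var(X) = E[X^2] - (E[X])^2 = 275/9 - (35/9)^2 = 1250/81

1250/81


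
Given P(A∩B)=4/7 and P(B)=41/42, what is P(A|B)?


P(A|B) = P(A∩B)/P(B) = (24/42)/(41/42) = 24/41

24/41


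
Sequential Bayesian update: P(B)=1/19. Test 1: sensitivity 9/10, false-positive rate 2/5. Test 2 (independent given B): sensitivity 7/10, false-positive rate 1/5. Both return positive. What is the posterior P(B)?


After test 1: P(+) = 9/10*1/19 + 2/5*18/19 = 81/190
P(B|+) = (9/190)/(81/190) = 1/9
After test 2 (use post1 as new prior): P(+) = 7/10*1/9 + 1/5*8/9 = 23/90
P(B|+,+) = (7/90)/(23/90) = 7/23

7/23


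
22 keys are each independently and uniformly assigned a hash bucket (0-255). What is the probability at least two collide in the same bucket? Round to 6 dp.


P(all different) = prod((256-i)/256 for i=0..21) = 0.395058
P(at least one match) = 1 - 0.395058 = 0.604942

0.604942


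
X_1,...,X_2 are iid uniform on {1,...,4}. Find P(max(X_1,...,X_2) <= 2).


P(max <= 2) = P(all X_i <= 2) = (P(X_1 <= 2))^2
= (2/4)^2 = (1/2)^2 = 1/4

1/4


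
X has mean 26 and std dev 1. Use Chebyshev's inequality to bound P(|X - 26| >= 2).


k = 2/1 = 2
Chebyshev: P(|X-mu| >= k*sigma) <= 1/k^2 = 1/2^2 = 1/4

1/4


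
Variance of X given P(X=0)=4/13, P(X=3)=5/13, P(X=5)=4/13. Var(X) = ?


E[X] = 35/13, E[X^2] = 145/13
Var(X) = E[X^2] - (E[X])^2 = 145/13 - (35/13)^2 = 660/169

660/169


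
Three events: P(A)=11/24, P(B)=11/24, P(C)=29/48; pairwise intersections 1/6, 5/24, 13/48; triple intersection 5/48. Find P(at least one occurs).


P(A∪B∪C) = P(A)+P(B)+P(C) - P(AB)-P(AC)-P(BC) + P(ABC)
= 11/24+11/24+29/48 - 1/6-5/24-13/48 + 5/48
= 47/48

47/48


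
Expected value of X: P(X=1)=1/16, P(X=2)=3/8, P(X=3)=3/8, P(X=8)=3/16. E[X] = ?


E[X] = sum(x * P(x))
= 1*1/16 + 2*3/8 + 3*3/8 + 8*3/16
= 55/16

55/16


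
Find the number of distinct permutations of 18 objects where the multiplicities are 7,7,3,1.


18! = 6402373705728000
Denominator: 7!=5040 * 7!=5040 * 3!=6 * 1!=1
Coefficient = 6402373705728000 / 152409600 = 42007680

42007680


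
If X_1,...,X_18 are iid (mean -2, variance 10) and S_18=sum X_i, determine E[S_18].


E[S_n] = n*E[X_1] = 18*-2 = -36

-36


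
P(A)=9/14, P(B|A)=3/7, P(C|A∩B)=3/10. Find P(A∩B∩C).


P(A∩B∩C) = P(A) * P(B|A) * P(C|A∩B)
= 9/14 * 3/7 * 3/10
= 27/98 * 3/10 = 81/980

81/980


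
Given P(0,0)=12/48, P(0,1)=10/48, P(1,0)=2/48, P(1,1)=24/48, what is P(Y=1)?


P(Y=1) = P(0,1)+P(1,1) = 10/48 + 24/48 = 34/48 = 17/24

17/24


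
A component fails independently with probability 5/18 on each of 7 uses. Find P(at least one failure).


P(at least one) = 1 - P(none)
P(none) = (1 - 5/18)^7 = (13/18)^7 = 62748517/612220032
P(at least one) = 1 - 62748517/612220032 = 549471515/612220032

549471515/612220032


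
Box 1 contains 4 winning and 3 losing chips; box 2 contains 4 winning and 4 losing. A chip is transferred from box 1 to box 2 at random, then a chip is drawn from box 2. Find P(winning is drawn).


P(transfer winning) = 4/7; P(transfer losing) = 3/7
If winning transferred: Urn II has 5 winning of 9, so P(winning|winning moved) = 5/9
If losing transferred: Urn II has 4 winning of 9, so P(winning|losing moved) = 4/9
By total probability: P(winning) = 4/7*5/9 + 3/7*4/9 = 32/63

32/63


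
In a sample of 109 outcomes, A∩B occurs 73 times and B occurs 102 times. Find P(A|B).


P(A|B) = P(A∩B)/P(B) = (73/109)/(102/109) = 73/102

73/102


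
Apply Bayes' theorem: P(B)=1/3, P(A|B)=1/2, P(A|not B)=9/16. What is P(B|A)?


P(A) = P(A|B)P(B) + P(A|B')P(B') = 1/2*1/3 + 9/16*2/3 = 13/24
P(B|A) = P(A|B)P(B)/P(A) = (1/6)/(13/24) = 4/13

4/13


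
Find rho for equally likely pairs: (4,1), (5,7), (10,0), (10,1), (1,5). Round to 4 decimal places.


Cov(X,Y) = -6.0000, Var(X) = 12.4000, Var(Y) = 7.3600
rho = Cov/(sqrt(VarX)*sqrt(VarY)) = -0.6281

-0.6281


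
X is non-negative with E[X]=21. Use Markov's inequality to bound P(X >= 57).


Markov: P(X >= a) <= E[X]/a
P(X >= 57) <= 21/57 = 7/19

7/19


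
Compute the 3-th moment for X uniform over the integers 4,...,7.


E[X^3] = (1/4) * sum(x^3 for x=4..7)
= 748/4 = 187

187


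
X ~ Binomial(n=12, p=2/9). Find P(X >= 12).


P(X>=12) = P(X=12)
= 4096/282429536481
= 4096/282429536481

4096/282429536481


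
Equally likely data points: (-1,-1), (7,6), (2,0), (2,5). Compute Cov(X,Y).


E[X]=5/2, E[Y]=5/2, E[XY]=53/4
Cov(X,Y) = E[XY] - E[X]E[Y] = 53/4 - 5/2*5/2 = 7

7


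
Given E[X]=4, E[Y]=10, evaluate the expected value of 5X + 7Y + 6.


E[5X + 7Y + 6] = 5*E[X] + 7*E[Y] + 6
= (5)*(4) + (7)*(10) + (6)
= 20 + 70 + 6 = 96

96


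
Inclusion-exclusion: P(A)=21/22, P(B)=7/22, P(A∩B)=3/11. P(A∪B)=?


P(A∪B) = P(A) + P(B) - P(A∩B)
= 21/22 + 7/22 - 3/11 = 1

1


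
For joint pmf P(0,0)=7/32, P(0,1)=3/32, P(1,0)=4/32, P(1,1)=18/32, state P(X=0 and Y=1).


Read from table: P(X=0, Y=1) = 3/32

3/32


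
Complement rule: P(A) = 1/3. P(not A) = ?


P(A') = 1 - P(A) = 1 - 1/3 = 2/3

2/3


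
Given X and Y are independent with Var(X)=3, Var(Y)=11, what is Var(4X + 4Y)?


Independence => Cov(X,Y)=0
Var(4X + 4Y) = 4^2*Var(X) + 4^2*Var(Y)
= 16*3 + 16*11 = 224

224


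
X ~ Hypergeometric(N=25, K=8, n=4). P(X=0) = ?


P(X=0) = C(8,0)*C(17,4) / C(25,4)
= 1*2380 / 12650
= 2380/12650 = 238/1265

238/1265


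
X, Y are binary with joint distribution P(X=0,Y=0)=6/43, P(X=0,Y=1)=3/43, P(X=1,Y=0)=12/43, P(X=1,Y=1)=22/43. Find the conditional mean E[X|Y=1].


P(Y=1) = 25/43
E[X|Y=1] = (0*3 + 1*22)/25 = 22/25

22/25


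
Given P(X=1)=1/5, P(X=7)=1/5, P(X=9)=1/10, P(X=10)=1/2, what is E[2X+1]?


E[2X+1] = sum(g(x)*P(x))
= 3*1/5 + 15*1/5 + 19*1/10 + 21*1/2
= 16

16


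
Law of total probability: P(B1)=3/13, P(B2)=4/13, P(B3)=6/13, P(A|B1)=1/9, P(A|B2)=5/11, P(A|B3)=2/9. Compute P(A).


P(A) = P(A|B1)P(B1) + P(A|B2)P(B2) + P(A|B3)P(B3)
= 1/9*3/13 + 5/11*4/13 + 2/9*6/13
= 1/39 + 20/143 + 4/39 = 115/429

115/429


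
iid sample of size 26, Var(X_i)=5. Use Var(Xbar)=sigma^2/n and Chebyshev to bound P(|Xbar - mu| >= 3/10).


Var(Xbar) = Var(X)/n = 5/26
Chebyshev: P(|Xbar-mu| >= 3/10) <= Var(Xbar)/(3/10)^2 = (5/26)/(9/100) = 250/117
Bound exceeds 1, so trivial bound: 1

1


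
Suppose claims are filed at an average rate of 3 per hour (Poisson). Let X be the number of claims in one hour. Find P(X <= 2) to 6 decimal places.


P(X<=2) = e^(-3)*3^0/0! + e^(-3)*3^1/1! + e^(-3)*3^2/2!
≈ 0.0497870684 + 0.1493612051 + 0.2240418077
= 0.4231900812
≈ 0.423190

0.423190


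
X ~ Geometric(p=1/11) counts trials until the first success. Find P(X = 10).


P(X=10) = (1-p)^9 * p = (10/11)^9 * 1/11
= 1000000000/2357947691 * 1/11 = 1000000000/25937424601

1000000000/25937424601


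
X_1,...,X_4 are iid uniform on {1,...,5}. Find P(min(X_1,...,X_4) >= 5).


P(min >= 5) = P(all X_i >= 5) = (P(X_1 >= 5))^4
= (1/5)^4 = 1/625

1/625


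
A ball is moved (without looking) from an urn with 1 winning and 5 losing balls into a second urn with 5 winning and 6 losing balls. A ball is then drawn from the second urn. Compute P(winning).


P(transfer winning) = 1/6; P(transfer losing) = 5/6
If winning transferred: Urn II has 6 winning of 12, so P(winning|winning moved) = 1/2
If losing transferred: Urn II has 5 winning of 12, so P(winning|losing moved) = 5/12
By total probability: P(winning) = 1/6*1/2 + 5/6*5/12 = 31/72

31/72


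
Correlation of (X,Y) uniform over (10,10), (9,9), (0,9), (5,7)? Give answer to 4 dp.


Cov(X,Y) = 1.5000, Var(X) = 15.5000, Var(Y) = 1.1875
rho = Cov/(sqrt(VarX)*sqrt(VarY)) = 0.3496

0.3496


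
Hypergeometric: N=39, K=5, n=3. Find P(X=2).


P(X=2) = C(5,2)*C(34,1) / C(39,3)
= 10*34 / 9139
= 340/9139

340/9139


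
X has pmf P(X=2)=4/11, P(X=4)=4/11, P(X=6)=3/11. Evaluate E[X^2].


E[X^2] = sum(x^2 * P(x))
= 4*4/11 + 16*4/11 + 36*3/11
= 188/11

188/11


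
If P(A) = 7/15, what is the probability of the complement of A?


P(A') = 1 - P(A) = 1 - 7/15 = 8/15

8/15


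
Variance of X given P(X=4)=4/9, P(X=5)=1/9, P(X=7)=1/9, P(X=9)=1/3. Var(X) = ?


E[X] = 55/9, E[X^2] = 127/3
Var(X) = E[X^2] - (E[X])^2 = 127/3 - (55/9)^2 = 404/81

404/81


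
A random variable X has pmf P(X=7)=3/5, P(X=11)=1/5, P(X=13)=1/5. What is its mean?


E[X] = sum(x * P(x))
= 7*3/5 + 11*1/5 + 13*1/5
= 9

9


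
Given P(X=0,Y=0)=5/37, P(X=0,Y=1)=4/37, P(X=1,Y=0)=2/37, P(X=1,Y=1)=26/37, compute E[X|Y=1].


P(Y=1) = 30/37
E[X|Y=1] = (0*4 + 1*26)/30 = 26/30 = 13/15

13/15


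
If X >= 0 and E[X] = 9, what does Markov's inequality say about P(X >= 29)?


Markov: P(X >= a) <= E[X]/a
P(X >= 29) <= 9/29

9/29


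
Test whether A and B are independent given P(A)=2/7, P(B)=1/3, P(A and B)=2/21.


P(A)*P(B) = 2/7*1/3 = 2/21
P(A∩B) = 2/21, which equals P(A)P(B), so independent

Yes, A and B are independent


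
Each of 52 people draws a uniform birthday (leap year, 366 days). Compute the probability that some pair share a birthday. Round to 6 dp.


P(all different) = prod((366-i)/366 for i=0..51) = 0.022238
P(at least one match) = 1 - 0.022238 = 0.977762

0.977762


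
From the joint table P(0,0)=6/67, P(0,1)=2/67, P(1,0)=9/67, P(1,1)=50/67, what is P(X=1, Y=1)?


Read from table: P(X=1, Y=1) = 50/67

50/67


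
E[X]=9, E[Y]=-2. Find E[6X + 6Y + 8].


E[6X + 6Y + 8] = 6*E[X] + 6*E[Y] + 8
= (6)*(9) + (6)*(-2) + (8)
= 54 - 12 + 8 = 50

50


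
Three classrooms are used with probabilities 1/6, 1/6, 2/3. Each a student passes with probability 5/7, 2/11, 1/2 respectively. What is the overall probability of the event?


P(A) = P(A|B1)P(B1) + P(A|B2)P(B2) + P(A|B3)P(B3)
= 5/7*1/6 + 2/11*1/6 + 1/2*2/3
= 5/42 + 1/33 + 1/3 = 223/462

223/462


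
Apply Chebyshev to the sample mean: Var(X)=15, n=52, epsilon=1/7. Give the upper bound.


Var(Xbar) = Var(X)/n = 15/52
Chebyshev: P(|Xbar-mu| >= 1/7) <= Var(Xbar)/(1/7)^2 = (15/52)/(1/49) = 735/52
Bound exceeds 1, so trivial bound: 1

1


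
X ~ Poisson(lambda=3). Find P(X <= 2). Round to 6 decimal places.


P(X<=2) = e^(-3)*3^0/0! + e^(-3)*3^1/1! + e^(-3)*3^2/2!
≈ 0.0497870684 + 0.1493612051 + 0.2240418077
= 0.4231900812
≈ 0.423190

0.423190


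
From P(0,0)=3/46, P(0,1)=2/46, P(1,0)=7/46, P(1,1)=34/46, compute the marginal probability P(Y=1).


P(Y=1) = P(0,1)+P(1,1) = 2/46 + 34/46 = 36/46 = 18/23

18/23


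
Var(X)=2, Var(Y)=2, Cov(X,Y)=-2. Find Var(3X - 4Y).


Var(3X - 4Y) = 3^2*Var(X) + (-4)^2*Var(Y) + 2*3*(-4)*Cov(X,Y)
= 9*2 + 16*2 - 24*(-2)
= 18 + 32 + 48 = 98

98


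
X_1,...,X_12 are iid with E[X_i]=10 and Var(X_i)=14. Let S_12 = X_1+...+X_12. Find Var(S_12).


By independence, Var(S_n) = n*Var(X_1) = 12*14 = 168

168


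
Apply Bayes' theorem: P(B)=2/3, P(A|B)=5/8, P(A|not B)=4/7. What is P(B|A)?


P(A) = P(A|B)P(B) + P(A|B')P(B') = 5/8*2/3 + 4/7*1/3 = 17/28
P(B|A) = P(A|B)P(B)/P(A) = (5/12)/(17/28) = 35/51

35/51


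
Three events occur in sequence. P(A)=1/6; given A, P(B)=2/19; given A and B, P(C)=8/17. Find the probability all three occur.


P(A∩B∩C) = P(A) * P(B|A) * P(C|A∩B)
= 1/6 * 2/19 * 8/17
= 1/57 * 8/17 = 8/969

8/969


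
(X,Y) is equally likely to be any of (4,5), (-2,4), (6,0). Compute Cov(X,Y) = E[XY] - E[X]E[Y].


E[X]=8/3, E[Y]=3, E[XY]=4
Cov(X,Y) = E[XY] - E[X]E[Y] = 4 - 8/3*3 = -4

-4


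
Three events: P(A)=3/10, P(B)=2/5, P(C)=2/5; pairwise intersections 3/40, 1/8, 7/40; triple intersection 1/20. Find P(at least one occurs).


P(A∪B∪C) = P(A)+P(B)+P(C) - P(AB)-P(AC)-P(BC) + P(ABC)
= 3/10+2/5+2/5 - 3/40-1/8-7/40 + 1/20
= 31/40

31/40


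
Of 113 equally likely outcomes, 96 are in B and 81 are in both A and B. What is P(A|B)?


P(A|B) = P(A∩B)/P(B) = (81/113)/(96/113) = 81/96 = 27/32

27/32


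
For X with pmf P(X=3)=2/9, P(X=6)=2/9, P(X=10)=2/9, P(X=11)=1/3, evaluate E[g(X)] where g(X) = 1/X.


E[1/X] = sum(g(x)*P(x))
= 1/3*2/9 + 1/6*2/9 + 1/10*2/9 + 1/11*1/3
= 9/55

9/55


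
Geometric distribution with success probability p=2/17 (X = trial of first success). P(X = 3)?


P(X=3) = (1-p)^2 * p = (15/17)^2 * 2/17
= 225/289 * 2/17 = 450/4913

450/4913


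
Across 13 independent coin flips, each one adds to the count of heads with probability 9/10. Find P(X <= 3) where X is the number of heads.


P(X<=3) = P(X=0) + P(X=1) + P(X=2) + P(X=3)
= 1/10000000000000 + 117/10000000000000 + 3159/5000000000000 + 104247/5000000000000
= 21493/1000000000000

21493/1000000000000


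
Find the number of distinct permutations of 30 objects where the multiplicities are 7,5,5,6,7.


30! = 265252859812191058636308480000000
Denominator: 7!=5040 * 5!=120 * 5!=120 * 6!=720 * 7!=5040
Coefficient = 265252859812191058636308480000000 / 263363788800000 = 1007172857820729600

1007172857820729600


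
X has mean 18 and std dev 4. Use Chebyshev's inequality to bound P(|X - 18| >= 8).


k = 8/4 = 2
Chebyshev: P(|X-mu| >= k*sigma) <= 1/k^2 = 1/2^2 = 1/4

1/4
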